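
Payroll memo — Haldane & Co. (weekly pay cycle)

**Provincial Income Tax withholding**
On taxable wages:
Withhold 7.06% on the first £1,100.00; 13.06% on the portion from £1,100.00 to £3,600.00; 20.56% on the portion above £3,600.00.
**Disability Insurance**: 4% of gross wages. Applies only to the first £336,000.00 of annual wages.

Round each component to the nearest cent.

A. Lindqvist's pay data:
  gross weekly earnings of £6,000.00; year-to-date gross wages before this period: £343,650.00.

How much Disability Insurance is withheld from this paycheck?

£0.00

Disability Insurance: YTD £343,650.00 ≥ cap £336,000.00 → £0.00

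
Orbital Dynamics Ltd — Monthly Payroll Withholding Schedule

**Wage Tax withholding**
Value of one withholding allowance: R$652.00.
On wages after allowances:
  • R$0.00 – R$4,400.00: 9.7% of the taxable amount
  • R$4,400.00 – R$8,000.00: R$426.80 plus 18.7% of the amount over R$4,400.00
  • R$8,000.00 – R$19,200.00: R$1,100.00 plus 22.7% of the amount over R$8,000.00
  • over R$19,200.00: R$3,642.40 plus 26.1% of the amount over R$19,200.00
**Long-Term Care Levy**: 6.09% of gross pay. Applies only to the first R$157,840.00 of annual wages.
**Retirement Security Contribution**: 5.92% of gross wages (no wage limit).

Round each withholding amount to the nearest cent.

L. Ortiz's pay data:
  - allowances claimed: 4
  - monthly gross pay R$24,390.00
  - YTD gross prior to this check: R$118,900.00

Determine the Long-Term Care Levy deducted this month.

R$1,485.35

Long-Term Care Levy: 6.09% × R$24,390.00 = R$1,485.35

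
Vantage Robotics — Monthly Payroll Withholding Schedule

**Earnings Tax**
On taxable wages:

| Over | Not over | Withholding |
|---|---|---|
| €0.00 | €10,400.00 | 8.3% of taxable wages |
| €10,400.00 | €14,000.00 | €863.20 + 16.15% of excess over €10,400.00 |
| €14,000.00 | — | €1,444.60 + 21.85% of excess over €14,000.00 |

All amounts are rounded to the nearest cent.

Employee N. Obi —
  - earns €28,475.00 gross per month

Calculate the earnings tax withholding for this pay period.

Earnings Tax: taxable = €28,475.00
  €1,444.60 + 21.85% × (€28,475.00 − €14,000.00) = €1,444.60 + 21.85% × €14,475.00 = €4,607.39

€4,607.39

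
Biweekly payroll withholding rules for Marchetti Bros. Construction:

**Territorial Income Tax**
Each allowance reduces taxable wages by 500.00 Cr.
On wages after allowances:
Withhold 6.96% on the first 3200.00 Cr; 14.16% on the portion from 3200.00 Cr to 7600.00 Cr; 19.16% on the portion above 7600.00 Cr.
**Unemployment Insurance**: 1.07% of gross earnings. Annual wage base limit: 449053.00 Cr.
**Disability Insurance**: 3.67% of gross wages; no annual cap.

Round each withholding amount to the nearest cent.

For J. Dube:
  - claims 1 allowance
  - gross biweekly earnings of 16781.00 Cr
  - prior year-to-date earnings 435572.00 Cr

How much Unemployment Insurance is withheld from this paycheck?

144.25 Cr

Unemployment Insurance: cap 449053.00 Cr − YTD 435572.00 Cr = 13481.00 Cr subject; 1.07% × 13481.00 Cr = 144.25 Cr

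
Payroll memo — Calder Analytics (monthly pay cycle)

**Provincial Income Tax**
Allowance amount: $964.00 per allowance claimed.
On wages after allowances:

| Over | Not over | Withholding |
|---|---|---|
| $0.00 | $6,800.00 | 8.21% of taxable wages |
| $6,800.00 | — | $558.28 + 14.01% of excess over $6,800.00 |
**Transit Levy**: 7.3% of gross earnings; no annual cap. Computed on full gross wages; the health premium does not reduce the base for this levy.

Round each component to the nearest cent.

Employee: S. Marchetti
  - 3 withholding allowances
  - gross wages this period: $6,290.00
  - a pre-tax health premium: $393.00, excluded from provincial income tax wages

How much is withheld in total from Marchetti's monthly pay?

$705.88

Provincial Income Tax: taxable = $6,290.00 − $393.00 − 3×$964.00 = $3,005.00
  8.21% × $3,005.00 = $246.71
Transit Levy: 7.3% × $6,290.00 = $459.17
Total: $246.71 + $459.17 = $705.88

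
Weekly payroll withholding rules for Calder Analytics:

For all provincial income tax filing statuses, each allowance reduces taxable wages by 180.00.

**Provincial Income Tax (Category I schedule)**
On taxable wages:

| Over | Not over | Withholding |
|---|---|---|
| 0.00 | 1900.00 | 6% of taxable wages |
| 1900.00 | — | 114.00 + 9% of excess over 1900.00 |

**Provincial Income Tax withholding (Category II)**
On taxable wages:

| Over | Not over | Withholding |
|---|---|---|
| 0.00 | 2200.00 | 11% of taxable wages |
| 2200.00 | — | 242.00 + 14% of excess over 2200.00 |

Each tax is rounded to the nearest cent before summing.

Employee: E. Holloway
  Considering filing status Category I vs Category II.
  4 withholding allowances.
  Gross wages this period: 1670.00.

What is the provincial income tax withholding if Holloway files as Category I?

Provincial Income Tax (Category I): taxable = 1670.00 − 4×180.00 = 950.00
  6% × 950.00 = 57.00

57.00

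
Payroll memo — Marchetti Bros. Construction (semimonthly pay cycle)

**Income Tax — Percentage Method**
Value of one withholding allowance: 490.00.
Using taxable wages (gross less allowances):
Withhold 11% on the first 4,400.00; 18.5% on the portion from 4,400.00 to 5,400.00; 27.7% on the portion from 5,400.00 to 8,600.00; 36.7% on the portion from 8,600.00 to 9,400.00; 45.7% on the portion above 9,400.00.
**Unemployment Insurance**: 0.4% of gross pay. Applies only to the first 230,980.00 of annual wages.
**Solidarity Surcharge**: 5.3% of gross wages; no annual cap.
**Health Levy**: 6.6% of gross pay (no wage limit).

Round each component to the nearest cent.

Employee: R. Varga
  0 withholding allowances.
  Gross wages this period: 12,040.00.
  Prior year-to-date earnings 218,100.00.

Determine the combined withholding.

4,536.40

Income Tax: taxable = 12,040.00
  1,849.00 + 45.7% × (12,040.00 − 9,400.00) = 1,849.00 + 45.7% × 2,640.00 = 3,055.48
Unemployment Insurance: 0.4% × 12,040.00 = 48.16
Solidarity Surcharge: 5.3% × 12,040.00 = 638.12
Health Levy: 6.6% × 12,040.00 = 794.64
Total: 3,055.48 + 48.16 + 638.12 + 794.64 = 4,536.40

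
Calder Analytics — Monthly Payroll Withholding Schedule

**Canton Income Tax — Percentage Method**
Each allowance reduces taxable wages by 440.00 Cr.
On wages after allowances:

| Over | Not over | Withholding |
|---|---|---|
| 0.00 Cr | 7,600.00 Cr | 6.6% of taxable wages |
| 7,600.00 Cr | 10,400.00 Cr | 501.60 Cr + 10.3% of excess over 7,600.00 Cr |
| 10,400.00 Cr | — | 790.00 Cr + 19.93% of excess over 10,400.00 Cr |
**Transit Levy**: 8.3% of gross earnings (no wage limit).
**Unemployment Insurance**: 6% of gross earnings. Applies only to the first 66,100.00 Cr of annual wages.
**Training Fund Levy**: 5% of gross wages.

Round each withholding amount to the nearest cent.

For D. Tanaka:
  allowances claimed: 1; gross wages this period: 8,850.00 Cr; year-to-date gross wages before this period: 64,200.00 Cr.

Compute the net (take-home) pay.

Canton Income Tax: taxable = 8,850.00 Cr − 1×440.00 Cr = 8,410.00 Cr
  501.60 Cr + 10.3% × (8,410.00 Cr − 7,600.00 Cr) = 501.60 Cr + 10.3% × 810.00 Cr = 585.03 Cr
Transit Levy: 8.3% × 8,850.00 Cr = 734.55 Cr
Unemployment Insurance: cap 66,100.00 Cr − YTD 64,200.00 Cr = 1,900.00 Cr subject; 6% × 1,900.00 Cr = 114.00 Cr
Training Fund Levy: 5% × 8,850.00 Cr = 442.50 Cr
Total withheld: 585.03 Cr + 734.55 Cr + 114.00 Cr + 442.50 Cr = 1,876.08 Cr
Net pay: 8,850.00 Cr − 1,876.08 Cr = 6,973.92 Cr

6,973.92 Cr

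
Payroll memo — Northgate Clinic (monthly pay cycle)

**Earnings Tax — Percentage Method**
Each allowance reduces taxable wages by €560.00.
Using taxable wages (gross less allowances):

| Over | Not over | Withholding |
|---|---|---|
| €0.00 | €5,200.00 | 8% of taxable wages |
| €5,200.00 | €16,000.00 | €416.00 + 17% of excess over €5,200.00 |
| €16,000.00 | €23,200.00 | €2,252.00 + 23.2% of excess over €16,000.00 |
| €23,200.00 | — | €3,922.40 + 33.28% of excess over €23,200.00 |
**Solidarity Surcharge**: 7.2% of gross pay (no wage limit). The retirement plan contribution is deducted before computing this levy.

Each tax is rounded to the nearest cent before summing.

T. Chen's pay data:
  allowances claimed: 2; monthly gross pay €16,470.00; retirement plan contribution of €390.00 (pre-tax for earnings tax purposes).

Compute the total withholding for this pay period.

Earnings Tax: taxable = €16,470.00 − €390.00 − 2×€560.00 = €14,960.00
  €416.00 + 17% × (€14,960.00 − €5,200.00) = €416.00 + 17% × €9,760.00 = €2,075.20
Solidarity Surcharge: 7.2% × €16,080.00 = €1,157.76
Total: €2,075.20 + €1,157.76 = €3,232.96

€3,232.96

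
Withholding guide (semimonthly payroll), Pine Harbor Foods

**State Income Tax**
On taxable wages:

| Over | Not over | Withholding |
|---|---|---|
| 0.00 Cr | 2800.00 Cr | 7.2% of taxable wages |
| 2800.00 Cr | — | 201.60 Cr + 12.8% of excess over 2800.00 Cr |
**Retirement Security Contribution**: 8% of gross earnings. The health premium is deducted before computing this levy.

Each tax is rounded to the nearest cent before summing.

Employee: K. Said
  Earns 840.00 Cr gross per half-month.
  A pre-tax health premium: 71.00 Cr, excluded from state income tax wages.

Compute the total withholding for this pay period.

State Income Tax: taxable = 840.00 Cr − 71.00 Cr = 769.00 Cr
  7.2% × 769.00 Cr = 55.37 Cr
Retirement Security Contribution: 8% × 769.00 Cr = 61.52 Cr
Total: 55.37 Cr + 61.52 Cr = 116.89 Cr

116.89 Cr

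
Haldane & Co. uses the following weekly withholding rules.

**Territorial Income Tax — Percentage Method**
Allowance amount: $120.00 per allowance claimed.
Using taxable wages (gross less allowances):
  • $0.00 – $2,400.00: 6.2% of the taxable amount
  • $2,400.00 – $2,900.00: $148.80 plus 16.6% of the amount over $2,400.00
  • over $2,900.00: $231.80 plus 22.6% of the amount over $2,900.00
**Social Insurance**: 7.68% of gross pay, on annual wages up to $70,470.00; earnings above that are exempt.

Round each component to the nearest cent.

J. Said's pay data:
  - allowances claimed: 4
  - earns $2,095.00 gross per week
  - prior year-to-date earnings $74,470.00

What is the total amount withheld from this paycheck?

Territorial Income Tax: taxable = $2,095.00 − 4×$120.00 = $1,615.00
  6.2% × $1,615.00 = $100.13
Social Insurance: YTD $74,470.00 ≥ cap $70,470.00 → $0.00
Total: $100.13 + $0.00 = $100.13

$100.13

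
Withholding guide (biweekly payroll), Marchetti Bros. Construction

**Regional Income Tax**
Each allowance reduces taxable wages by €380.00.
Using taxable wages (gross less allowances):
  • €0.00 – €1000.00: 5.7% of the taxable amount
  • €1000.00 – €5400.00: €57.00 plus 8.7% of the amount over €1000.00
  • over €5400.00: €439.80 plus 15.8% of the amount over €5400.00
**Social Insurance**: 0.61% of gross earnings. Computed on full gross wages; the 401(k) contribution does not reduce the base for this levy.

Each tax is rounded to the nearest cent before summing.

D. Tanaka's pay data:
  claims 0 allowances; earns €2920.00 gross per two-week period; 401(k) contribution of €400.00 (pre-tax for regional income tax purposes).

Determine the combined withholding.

€207.05

Regional Income Tax: taxable = €2920.00 − €400.00 = €2520.00
  €57.00 + 8.7% × (€2520.00 − €1000.00) = €57.00 + 8.7% × €1520.00 = €189.24
Social Insurance: 0.61% × €2920.00 = €17.81
Total: €189.24 + €17.81 = €207.05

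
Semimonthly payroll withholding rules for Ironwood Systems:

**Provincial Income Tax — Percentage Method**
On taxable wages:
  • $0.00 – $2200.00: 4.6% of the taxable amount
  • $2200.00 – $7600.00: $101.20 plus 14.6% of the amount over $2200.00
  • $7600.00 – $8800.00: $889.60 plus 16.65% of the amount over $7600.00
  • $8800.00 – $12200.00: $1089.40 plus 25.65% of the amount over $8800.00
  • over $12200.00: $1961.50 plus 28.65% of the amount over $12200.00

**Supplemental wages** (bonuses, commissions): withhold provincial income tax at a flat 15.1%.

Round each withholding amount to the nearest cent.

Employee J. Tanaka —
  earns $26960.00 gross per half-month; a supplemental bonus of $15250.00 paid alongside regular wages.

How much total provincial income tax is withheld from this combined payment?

$8492.99

Provincial Income Tax: taxable = $26960.00
  $1961.50 + 28.65% × ($26960.00 − $12200.00) = $1961.50 + 28.65% × $14760.00 = $6190.24
Supplemental (15.1% flat on bonus): 15.1% × $15250.00 = $2302.75
Total provincial income tax: $6190.24 + $2302.75 = $8492.99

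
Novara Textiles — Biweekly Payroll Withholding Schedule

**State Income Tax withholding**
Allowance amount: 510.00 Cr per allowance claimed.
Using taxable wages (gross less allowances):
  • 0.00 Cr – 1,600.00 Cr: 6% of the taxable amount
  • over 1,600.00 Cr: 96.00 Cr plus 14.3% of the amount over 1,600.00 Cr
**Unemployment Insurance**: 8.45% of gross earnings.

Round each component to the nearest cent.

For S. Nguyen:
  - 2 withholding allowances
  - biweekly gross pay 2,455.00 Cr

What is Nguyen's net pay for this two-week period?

2,161.45 Cr

State Income Tax: taxable = 2,455.00 Cr − 2×510.00 Cr = 1,435.00 Cr
  6% × 1,435.00 Cr = 86.10 Cr
Unemployment Insurance: 8.45% × 2,455.00 Cr = 207.45 Cr
Total withheld: 86.10 Cr + 207.45 Cr = 293.55 Cr
Net pay: 2,455.00 Cr − 293.55 Cr = 2,161.45 Cr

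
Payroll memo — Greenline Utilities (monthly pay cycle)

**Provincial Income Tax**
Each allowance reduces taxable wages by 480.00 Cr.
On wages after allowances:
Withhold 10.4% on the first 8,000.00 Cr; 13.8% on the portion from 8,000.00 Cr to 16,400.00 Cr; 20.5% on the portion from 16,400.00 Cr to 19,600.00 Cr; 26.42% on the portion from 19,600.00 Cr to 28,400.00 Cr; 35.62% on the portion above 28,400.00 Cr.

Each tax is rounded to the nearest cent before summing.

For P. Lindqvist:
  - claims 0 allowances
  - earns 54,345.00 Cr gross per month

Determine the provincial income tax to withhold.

Provincial Income Tax: taxable = 54,345.00 Cr
  4,972.16 Cr + 35.62% × (54,345.00 Cr − 28,400.00 Cr) = 4,972.16 Cr + 35.62% × 25,945.00 Cr = 14,213.77 Cr

14,213.77 Cr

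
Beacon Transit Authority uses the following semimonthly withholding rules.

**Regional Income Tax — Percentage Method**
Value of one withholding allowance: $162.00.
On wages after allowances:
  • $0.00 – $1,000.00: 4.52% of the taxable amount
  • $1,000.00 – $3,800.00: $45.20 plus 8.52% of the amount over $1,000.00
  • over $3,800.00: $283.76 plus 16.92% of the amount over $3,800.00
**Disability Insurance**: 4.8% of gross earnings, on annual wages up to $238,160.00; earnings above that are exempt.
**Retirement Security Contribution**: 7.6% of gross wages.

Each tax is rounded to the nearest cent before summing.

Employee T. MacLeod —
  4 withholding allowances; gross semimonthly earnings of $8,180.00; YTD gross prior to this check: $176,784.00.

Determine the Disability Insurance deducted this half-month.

$392.64

Disability Insurance: 4.8% × $8,180.00 = $392.64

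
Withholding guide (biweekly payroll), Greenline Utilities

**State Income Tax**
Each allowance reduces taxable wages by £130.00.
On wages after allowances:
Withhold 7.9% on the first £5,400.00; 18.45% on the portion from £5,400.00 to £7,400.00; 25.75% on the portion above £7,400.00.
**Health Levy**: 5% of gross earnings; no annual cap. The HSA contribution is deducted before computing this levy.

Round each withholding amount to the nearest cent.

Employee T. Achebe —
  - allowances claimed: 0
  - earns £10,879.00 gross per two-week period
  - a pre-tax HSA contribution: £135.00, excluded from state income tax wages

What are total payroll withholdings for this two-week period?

State Income Tax: taxable = £10,879.00 − £135.00 = £10,744.00
  £795.60 + 25.75% × (£10,744.00 − £7,400.00) = £795.60 + 25.75% × £3,344.00 = £1,656.68
Health Levy: 5% × £10,744.00 = £537.20
Total: £1,656.68 + £537.20 = £2,193.88

£2,193.88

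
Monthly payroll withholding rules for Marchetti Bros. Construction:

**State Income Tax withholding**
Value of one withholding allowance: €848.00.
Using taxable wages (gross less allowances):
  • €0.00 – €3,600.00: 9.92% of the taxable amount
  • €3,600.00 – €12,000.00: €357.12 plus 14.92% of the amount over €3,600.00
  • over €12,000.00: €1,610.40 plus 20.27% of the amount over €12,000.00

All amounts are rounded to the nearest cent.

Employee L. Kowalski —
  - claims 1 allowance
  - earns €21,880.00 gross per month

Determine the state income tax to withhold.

State Income Tax: taxable = €21,880.00 − 1×€848.00 = €21,032.00
  €1,610.40 + 20.27% × (€21,032.00 − €12,000.00) = €1,610.40 + 20.27% × €9,032.00 = €3,441.19

€3,441.19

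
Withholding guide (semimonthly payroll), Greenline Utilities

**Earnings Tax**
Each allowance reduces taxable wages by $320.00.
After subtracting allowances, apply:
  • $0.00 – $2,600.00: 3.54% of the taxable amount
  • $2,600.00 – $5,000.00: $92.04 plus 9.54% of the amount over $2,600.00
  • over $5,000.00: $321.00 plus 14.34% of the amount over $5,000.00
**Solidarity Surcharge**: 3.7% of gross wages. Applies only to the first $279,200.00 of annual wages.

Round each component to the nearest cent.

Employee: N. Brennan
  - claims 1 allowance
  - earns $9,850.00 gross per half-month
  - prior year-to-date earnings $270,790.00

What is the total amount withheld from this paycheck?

Earnings Tax: taxable = $9,850.00 − 1×$320.00 = $9,530.00
  $321.00 + 14.34% × ($9,530.00 − $5,000.00) = $321.00 + 14.34% × $4,530.00 = $970.60
Solidarity Surcharge: cap $279,200.00 − YTD $270,790.00 = $8,410.00 subject; 3.7% × $8,410.00 = $311.17
Total: $970.60 + $311.17 = $1,281.77

$1,281.77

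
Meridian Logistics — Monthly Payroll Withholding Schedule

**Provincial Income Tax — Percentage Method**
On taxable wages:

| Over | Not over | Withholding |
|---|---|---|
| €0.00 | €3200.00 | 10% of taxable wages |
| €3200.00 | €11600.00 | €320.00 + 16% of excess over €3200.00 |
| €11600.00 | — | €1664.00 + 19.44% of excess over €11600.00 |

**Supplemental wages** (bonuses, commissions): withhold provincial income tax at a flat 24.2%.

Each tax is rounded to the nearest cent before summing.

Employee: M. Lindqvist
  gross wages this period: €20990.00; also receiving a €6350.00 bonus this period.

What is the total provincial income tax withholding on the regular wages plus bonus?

€5026.12

Provincial Income Tax: taxable = €20990.00
  €1664.00 + 19.44% × (€20990.00 − €11600.00) = €1664.00 + 19.44% × €9390.00 = €3489.42
Supplemental (24.2% flat on bonus): 24.2% × €6350.00 = €1536.70
Total provincial income tax: €3489.42 + €1536.70 = €5026.12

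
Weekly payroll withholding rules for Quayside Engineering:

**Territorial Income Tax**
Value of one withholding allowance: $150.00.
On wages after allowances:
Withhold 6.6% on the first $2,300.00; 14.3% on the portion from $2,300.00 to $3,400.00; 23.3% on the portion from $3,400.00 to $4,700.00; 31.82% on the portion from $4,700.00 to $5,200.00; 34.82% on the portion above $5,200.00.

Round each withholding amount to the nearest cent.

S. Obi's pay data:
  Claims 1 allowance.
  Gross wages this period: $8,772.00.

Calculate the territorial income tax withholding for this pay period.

$1,962.64

Territorial Income Tax: taxable = $8,772.00 − 1×$150.00 = $8,622.00
  $771.10 + 34.82% × ($8,622.00 − $5,200.00) = $771.10 + 34.82% × $3,422.00 = $1,962.64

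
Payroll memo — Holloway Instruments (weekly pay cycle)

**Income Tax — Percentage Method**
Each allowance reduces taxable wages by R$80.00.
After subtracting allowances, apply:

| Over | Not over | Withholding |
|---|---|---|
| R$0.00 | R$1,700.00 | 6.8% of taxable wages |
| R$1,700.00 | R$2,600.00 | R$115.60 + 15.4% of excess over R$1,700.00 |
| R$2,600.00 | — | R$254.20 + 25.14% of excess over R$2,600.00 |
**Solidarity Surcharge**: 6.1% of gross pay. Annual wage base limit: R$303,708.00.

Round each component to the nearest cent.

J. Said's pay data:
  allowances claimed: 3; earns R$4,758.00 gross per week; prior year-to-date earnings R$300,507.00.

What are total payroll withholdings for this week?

Income Tax: taxable = R$4,758.00 − 3×R$80.00 = R$4,518.00
  R$254.20 + 25.14% × (R$4,518.00 − R$2,600.00) = R$254.20 + 25.14% × R$1,918.00 = R$736.39
Solidarity Surcharge: cap R$303,708.00 − YTD R$300,507.00 = R$3,201.00 subject; 6.1% × R$3,201.00 = R$195.26
Total: R$736.39 + R$195.26 = R$931.65

R$931.65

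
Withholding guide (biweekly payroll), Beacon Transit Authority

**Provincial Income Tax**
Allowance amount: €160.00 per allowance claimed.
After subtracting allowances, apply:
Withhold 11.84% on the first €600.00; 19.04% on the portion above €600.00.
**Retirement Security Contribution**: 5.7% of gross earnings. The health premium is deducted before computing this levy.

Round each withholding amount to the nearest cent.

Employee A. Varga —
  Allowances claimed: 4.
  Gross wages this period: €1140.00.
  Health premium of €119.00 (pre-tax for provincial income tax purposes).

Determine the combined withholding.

Provincial Income Tax: taxable = €1140.00 − €119.00 − 4×€160.00 = €381.00
  11.84% × €381.00 = €45.11
Retirement Security Contribution: 5.7% × €1021.00 = €58.20
Total: €45.11 + €58.20 = €103.31

€103.31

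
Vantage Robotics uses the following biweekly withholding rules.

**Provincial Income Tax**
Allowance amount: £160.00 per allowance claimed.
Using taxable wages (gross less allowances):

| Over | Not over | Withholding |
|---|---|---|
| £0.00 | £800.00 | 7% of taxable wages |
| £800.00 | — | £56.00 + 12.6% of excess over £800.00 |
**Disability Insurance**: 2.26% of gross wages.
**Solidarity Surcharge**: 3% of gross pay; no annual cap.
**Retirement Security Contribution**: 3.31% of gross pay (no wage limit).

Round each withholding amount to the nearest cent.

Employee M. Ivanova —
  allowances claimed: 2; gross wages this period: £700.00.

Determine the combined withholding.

Provincial Income Tax: taxable = £700.00 − 2×£160.00 = £380.00
  7% × £380.00 = £26.60
Disability Insurance: 2.26% × £700.00 = £15.82
Solidarity Surcharge: 3% × £700.00 = £21.00
Retirement Security Contribution: 3.31% × £700.00 = £23.17
Total: £26.60 + £15.82 + £21.00 + £23.17 = £86.59

£86.59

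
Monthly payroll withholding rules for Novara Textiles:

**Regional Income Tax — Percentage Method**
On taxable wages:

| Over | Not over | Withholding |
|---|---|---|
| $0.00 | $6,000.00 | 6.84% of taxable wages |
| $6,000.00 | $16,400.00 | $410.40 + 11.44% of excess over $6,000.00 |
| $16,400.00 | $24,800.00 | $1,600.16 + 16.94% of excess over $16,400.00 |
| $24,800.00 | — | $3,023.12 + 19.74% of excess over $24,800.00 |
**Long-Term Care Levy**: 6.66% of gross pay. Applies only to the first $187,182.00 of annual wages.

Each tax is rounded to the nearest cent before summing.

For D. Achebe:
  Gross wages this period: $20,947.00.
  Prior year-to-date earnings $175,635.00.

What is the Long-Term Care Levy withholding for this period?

Long-Term Care Levy: cap $187,182.00 − YTD $175,635.00 = $11,547.00 subject; 6.66% × $11,547.00 = $769.03

$769.03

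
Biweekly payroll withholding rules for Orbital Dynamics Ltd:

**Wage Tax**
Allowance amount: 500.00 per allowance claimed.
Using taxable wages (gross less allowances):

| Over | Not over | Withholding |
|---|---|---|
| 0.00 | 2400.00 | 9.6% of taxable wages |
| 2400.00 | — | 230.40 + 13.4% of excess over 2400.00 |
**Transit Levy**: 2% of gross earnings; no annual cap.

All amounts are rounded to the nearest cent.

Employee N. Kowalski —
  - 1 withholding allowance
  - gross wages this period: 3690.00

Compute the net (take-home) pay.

Wage Tax: taxable = 3690.00 − 1×500.00 = 3190.00
  230.40 + 13.4% × (3190.00 − 2400.00) = 230.40 + 13.4% × 790.00 = 336.26
Transit Levy: 2% × 3690.00 = 73.80
Total withheld: 336.26 + 73.80 = 410.06
Net pay: 3690.00 − 410.06 = 3279.94

3279.94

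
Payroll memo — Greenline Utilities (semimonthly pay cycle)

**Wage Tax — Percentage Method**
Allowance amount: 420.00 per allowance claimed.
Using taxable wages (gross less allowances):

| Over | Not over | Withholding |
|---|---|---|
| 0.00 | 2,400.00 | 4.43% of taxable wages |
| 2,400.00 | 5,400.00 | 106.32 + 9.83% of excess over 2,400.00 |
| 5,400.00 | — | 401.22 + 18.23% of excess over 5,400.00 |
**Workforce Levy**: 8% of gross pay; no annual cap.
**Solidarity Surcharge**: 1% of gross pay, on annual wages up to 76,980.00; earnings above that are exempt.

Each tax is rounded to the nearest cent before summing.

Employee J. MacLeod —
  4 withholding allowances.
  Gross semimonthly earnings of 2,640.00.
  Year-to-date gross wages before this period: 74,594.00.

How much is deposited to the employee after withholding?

2,362.41

Wage Tax: taxable = 2,640.00 − 4×420.00 = 960.00
  4.43% × 960.00 = 42.53
Workforce Levy: 8% × 2,640.00 = 211.20
Solidarity Surcharge: cap 76,980.00 − YTD 74,594.00 = 2,386.00 subject; 1% × 2,386.00 = 23.86
Total withheld: 42.53 + 211.20 + 23.86 = 277.59
Net pay: 2,640.00 − 277.59 = 2,362.41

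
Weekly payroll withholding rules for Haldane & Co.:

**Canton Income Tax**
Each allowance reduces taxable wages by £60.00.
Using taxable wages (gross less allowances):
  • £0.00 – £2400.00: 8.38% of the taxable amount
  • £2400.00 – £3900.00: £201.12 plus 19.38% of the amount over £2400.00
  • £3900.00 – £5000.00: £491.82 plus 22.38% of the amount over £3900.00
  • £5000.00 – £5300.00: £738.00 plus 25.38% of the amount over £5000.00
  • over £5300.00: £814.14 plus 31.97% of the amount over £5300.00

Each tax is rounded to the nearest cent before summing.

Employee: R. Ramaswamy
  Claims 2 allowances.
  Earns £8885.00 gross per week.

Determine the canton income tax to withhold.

Canton Income Tax: taxable = £8885.00 − 2×£60.00 = £8765.00
  £814.14 + 31.97% × (£8765.00 − £5300.00) = £814.14 + 31.97% × £3465.00 = £1921.90

£1921.90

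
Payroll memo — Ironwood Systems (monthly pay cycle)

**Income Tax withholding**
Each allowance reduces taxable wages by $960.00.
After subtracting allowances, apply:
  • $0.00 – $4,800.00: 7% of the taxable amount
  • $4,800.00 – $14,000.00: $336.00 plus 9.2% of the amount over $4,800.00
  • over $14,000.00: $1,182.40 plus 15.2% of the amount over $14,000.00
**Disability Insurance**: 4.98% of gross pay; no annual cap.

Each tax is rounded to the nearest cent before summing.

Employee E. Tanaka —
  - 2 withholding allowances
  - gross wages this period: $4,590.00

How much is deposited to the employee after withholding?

$4,174.52

Income Tax: taxable = $4,590.00 − 2×$960.00 = $2,670.00
  7% × $2,670.00 = $186.90
Disability Insurance: 4.98% × $4,590.00 = $228.58
Total withheld: $186.90 + $228.58 = $415.48
Net pay: $4,590.00 − $415.48 = $4,174.52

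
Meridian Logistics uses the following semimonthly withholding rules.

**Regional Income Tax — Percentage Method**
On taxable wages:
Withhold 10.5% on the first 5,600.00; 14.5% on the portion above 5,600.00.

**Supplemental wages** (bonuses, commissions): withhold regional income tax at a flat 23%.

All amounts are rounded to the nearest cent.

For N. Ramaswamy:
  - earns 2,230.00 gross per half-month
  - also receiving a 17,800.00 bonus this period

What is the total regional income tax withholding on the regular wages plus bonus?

4,328.15

Regional Income Tax: taxable = 2,230.00
  10.5% × 2,230.00 = 234.15
Supplemental (23% flat on bonus): 23% × 17,800.00 = 4,094.00
Total regional income tax: 234.15 + 4,094.00 = 4,328.15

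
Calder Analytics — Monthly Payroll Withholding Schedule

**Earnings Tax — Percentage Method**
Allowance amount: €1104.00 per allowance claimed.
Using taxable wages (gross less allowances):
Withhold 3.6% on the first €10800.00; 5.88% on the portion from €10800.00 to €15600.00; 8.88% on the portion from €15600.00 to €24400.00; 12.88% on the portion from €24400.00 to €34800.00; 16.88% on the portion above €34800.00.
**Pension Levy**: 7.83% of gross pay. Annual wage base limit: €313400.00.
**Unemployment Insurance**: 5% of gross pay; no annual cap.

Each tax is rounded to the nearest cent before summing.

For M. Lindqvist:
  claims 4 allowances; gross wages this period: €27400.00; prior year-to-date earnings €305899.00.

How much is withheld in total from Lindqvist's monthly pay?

Earnings Tax: taxable = €27400.00 − 4×€1104.00 = €22984.00
  €671.04 + 8.88% × (€22984.00 − €15600.00) = €671.04 + 8.88% × €7384.00 = €1326.74
Pension Levy: cap €313400.00 − YTD €305899.00 = €7501.00 subject; 7.83% × €7501.00 = €587.33
Unemployment Insurance: 5% × €27400.00 = €1370.00
Total: €1326.74 + €587.33 + €1370.00 = €3284.07

€3284.07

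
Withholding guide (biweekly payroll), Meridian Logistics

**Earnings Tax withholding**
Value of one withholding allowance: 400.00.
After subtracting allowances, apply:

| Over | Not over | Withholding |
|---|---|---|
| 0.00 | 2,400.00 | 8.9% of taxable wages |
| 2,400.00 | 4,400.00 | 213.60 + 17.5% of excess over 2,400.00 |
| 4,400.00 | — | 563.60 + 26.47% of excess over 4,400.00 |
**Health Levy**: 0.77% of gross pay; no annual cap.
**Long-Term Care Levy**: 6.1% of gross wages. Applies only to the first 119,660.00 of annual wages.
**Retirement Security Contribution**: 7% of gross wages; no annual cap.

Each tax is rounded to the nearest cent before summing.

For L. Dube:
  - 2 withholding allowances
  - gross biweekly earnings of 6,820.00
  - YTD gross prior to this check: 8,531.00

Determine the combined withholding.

Earnings Tax: taxable = 6,820.00 − 2×400.00 = 6,020.00
  563.60 + 26.47% × (6,020.00 − 4,400.00) = 563.60 + 26.47% × 1,620.00 = 992.41
Health Levy: 0.77% × 6,820.00 = 52.51
Long-Term Care Levy: 6.1% × 6,820.00 = 416.02
Retirement Security Contribution: 7% × 6,820.00 = 477.40
Total: 992.41 + 52.51 + 416.02 + 477.40 = 1,938.34

1,938.34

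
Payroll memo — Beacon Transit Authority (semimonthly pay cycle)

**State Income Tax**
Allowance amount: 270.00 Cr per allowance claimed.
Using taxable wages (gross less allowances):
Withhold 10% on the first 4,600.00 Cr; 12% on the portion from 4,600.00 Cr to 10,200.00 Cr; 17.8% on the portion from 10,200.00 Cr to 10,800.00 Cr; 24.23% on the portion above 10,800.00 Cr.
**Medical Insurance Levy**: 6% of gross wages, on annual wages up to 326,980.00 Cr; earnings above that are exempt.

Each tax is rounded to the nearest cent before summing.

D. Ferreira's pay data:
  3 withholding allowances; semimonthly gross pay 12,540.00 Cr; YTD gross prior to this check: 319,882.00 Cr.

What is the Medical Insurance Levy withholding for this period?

Medical Insurance Levy: cap 326,980.00 Cr − YTD 319,882.00 Cr = 7,098.00 Cr subject; 6% × 7,098.00 Cr = 425.88 Cr

425.88 Cr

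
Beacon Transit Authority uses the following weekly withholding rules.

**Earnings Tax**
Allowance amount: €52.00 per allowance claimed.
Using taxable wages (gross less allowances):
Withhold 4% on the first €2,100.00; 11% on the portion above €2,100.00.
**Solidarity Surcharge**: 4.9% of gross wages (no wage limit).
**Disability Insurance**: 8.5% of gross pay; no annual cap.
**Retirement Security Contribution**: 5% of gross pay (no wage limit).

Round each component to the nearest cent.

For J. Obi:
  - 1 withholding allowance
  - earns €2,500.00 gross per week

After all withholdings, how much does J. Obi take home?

€1,917.72

Earnings Tax: taxable = €2,500.00 − 1×€52.00 = €2,448.00
  €84.00 + 11% × (€2,448.00 − €2,100.00) = €84.00 + 11% × €348.00 = €122.28
Solidarity Surcharge: 4.9% × €2,500.00 = €122.50
Disability Insurance: 8.5% × €2,500.00 = €212.50
Retirement Security Contribution: 5% × €2,500.00 = €125.00
Total withheld: €122.28 + €122.50 + €212.50 + €125.00 = €582.28
Net pay: €2,500.00 − €582.28 = €1,917.72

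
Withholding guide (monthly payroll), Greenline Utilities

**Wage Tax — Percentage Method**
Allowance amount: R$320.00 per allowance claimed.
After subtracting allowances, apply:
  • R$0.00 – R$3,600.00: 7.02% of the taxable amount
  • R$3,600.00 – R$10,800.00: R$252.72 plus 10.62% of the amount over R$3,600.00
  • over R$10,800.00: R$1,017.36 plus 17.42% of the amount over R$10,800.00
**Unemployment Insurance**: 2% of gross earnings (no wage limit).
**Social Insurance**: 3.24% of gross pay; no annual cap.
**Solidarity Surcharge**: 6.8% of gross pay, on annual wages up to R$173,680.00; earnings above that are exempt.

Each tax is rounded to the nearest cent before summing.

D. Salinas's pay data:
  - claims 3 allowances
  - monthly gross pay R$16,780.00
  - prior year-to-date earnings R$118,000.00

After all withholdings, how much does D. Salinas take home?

Wage Tax: taxable = R$16,780.00 − 3×R$320.00 = R$15,820.00
  R$1,017.36 + 17.42% × (R$15,820.00 − R$10,800.00) = R$1,017.36 + 17.42% × R$5,020.00 = R$1,891.84
Unemployment Insurance: 2% × R$16,780.00 = R$335.60
Social Insurance: 3.24% × R$16,780.00 = R$543.67
Solidarity Surcharge: 6.8% × R$16,780.00 = R$1,141.04
Total withheld: R$1,891.84 + R$335.60 + R$543.67 + R$1,141.04 = R$3,912.15
Net pay: R$16,780.00 − R$3,912.15 = R$12,867.85

R$12,867.85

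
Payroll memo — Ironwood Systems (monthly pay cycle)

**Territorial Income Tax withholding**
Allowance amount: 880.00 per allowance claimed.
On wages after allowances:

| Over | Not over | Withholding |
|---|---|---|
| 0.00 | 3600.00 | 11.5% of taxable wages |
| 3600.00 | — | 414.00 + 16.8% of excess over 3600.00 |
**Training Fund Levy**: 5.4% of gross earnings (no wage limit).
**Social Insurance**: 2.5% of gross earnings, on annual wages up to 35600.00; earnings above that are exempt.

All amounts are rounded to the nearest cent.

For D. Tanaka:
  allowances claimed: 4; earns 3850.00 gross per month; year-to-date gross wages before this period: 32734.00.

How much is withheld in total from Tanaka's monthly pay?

Territorial Income Tax: taxable = 3850.00 − 4×880.00 = 330.00
  11.5% × 330.00 = 37.95
Training Fund Levy: 5.4% × 3850.00 = 207.90
Social Insurance: cap 35600.00 − YTD 32734.00 = 2866.00 subject; 2.5% × 2866.00 = 71.65
Total: 37.95 + 207.90 + 71.65 = 317.50

317.50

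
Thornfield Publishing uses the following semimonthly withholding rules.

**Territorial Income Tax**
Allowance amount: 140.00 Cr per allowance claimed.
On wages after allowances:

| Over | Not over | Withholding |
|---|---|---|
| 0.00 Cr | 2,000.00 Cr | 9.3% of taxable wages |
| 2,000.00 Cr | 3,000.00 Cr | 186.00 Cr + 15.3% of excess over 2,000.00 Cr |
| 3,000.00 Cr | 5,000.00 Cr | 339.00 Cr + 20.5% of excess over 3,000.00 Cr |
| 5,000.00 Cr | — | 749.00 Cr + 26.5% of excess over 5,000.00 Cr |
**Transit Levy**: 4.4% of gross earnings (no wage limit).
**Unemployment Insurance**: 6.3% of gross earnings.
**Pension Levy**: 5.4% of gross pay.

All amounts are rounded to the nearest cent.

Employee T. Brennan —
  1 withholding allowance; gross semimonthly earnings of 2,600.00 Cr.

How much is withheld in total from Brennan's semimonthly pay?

Territorial Income Tax: taxable = 2,600.00 Cr − 1×140.00 Cr = 2,460.00 Cr
  186.00 Cr + 15.3% × (2,460.00 Cr − 2,000.00 Cr) = 186.00 Cr + 15.3% × 460.00 Cr = 256.38 Cr
Transit Levy: 4.4% × 2,600.00 Cr = 114.40 Cr
Unemployment Insurance: 6.3% × 2,600.00 Cr = 163.80 Cr
Pension Levy: 5.4% × 2,600.00 Cr = 140.40 Cr
Total: 256.38 Cr + 114.40 Cr + 163.80 Cr + 140.40 Cr = 674.98 Cr

674.98 Cr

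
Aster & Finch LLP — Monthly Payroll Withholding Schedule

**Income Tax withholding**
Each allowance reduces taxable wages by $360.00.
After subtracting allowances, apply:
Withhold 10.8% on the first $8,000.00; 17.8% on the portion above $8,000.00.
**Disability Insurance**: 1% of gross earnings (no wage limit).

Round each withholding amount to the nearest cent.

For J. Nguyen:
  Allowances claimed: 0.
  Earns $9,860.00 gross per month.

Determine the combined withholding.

$1,293.68

Income Tax: taxable = $9,860.00
  $864.00 + 17.8% × ($9,860.00 − $8,000.00) = $864.00 + 17.8% × $1,860.00 = $1,195.08
Disability Insurance: 1% × $9,860.00 = $98.60
Total: $1,195.08 + $98.60 = $1,293.68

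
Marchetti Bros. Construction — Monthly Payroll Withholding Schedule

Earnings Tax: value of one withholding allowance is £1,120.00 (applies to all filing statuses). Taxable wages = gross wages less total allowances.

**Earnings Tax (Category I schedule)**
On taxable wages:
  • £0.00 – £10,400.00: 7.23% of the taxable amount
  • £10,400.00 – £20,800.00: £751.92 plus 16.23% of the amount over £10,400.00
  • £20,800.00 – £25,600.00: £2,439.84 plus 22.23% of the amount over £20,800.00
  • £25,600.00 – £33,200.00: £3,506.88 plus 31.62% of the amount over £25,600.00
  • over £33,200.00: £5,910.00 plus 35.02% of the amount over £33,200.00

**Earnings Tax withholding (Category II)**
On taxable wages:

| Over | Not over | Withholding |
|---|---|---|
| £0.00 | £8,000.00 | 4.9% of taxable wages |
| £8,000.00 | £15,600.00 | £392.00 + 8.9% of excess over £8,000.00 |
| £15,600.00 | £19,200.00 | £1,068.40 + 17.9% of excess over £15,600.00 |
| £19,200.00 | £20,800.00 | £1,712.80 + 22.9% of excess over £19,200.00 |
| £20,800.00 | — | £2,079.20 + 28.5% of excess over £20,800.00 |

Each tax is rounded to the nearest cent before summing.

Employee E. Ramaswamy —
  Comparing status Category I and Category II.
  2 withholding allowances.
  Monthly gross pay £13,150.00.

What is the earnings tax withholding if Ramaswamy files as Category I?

£834.69

Earnings Tax (Category I): taxable = £13,150.00 − 2×£1,120.00 = £10,910.00
  £751.92 + 16.23% × (£10,910.00 − £10,400.00) = £751.92 + 16.23% × £510.00 = £834.69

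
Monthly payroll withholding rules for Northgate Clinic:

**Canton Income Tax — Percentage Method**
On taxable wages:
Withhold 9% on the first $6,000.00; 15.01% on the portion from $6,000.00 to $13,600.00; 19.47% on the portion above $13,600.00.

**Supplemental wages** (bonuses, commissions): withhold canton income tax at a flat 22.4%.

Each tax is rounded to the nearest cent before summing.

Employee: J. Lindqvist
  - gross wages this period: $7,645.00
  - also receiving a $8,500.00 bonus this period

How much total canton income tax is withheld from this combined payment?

$2,690.91

Canton Income Tax: taxable = $7,645.00
  $540.00 + 15.01% × ($7,645.00 − $6,000.00) = $540.00 + 15.01% × $1,645.00 = $786.91
Supplemental (22.4% flat on bonus): 22.4% × $8,500.00 = $1,904.00
Total canton income tax: $786.91 + $1,904.00 = $2,690.91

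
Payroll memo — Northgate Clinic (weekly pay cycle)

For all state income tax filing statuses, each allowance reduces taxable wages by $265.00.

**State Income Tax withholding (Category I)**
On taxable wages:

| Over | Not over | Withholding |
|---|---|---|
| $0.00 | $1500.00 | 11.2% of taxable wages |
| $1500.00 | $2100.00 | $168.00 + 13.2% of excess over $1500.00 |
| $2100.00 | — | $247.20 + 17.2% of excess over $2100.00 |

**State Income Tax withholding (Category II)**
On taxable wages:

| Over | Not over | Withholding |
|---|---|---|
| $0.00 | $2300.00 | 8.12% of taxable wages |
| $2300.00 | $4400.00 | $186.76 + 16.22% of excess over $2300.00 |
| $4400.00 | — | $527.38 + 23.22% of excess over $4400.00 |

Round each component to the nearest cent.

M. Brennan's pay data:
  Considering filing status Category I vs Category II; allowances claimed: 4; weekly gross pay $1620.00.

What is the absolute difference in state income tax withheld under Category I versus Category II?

State Income Tax (Category I): taxable = $1620.00 − 4×$265.00 = $560.00
  11.2% × $560.00 = $62.72
State Income Tax (Category II): taxable = $1620.00 − 4×$265.00 = $560.00
  8.12% × $560.00 = $45.47
Difference: |$62.72 − $45.47| = $17.25 (higher under Category I)

$17.25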